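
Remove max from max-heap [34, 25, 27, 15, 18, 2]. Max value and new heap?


Max = 34
Replace root with last, heapify down
Resulting heap: [27, 25, 2, 15, 18]


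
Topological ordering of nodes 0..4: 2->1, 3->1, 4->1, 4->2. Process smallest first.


Kahn's algorithm, process smallest node first
Order: [0, 3, 4, 2, 1]


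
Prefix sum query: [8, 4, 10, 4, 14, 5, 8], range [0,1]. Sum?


Prefix sums: [0, 8, 12, 22, 26, 40, 45, 53]
Sum[0..1] = prefix[2] - prefix[0] = 12 - 0 = 12


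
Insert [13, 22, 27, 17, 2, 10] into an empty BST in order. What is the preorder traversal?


Root = 13; build tree by BST insertion.
Preorder traversal: [13, 2, 10, 22, 17, 27]


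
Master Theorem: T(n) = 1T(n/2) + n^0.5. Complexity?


a=1, b=2, c=0.5. log_2(1)=0 < c=0.5. Case 3: O(n^c) = O(sqrt(n))
Complexity: O(sqrt(n))


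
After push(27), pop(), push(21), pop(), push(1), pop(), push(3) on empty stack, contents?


push(27) -> [27]
pop() returns 27 -> []
push(21) -> [21]
pop() returns 21 -> []
push(1) -> [1]
pop() returns 1 -> []
push(3) -> [3]
Final stack (bottom to top): [3]


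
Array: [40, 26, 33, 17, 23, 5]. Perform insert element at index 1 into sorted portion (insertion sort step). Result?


After one pass: [26, 40, 33, 17, 23, 5]


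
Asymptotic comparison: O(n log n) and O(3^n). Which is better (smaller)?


linearithmic grows slower than exponential (base 3)
O(n log n) is asymptotically smaller; O(3^n) grows faster


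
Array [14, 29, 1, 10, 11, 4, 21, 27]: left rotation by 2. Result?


Left rotate by 2: [1, 10, 11, 4, 21, 27, 14, 29]


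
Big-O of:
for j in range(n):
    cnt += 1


Per nesting level: O(n) = O(n)
Complexity: O(n)


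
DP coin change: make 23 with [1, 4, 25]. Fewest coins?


dp[0]=0; dp[i]=1+min(dp[i-c] for c in coins)
...dp[18]=6, dp[19]=7, dp[20]=5, dp[21]=6, dp[22]=7, dp[23]=8
Minimum coins for 23 = 8


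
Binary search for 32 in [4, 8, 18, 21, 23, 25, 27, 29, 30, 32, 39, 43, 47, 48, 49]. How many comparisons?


Search for 32:
[0,14] mid=7 arr[7]=29
[8,14] mid=11 arr[11]=43
[8,10] mid=9 arr[9]=32
Total: 3 comparisons


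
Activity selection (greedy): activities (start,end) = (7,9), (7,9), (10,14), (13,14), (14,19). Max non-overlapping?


Greedy: pick earliest-ending, then skip overlaps.
Selected (3 activities): [(7, 9), (10, 14), (14, 19)]


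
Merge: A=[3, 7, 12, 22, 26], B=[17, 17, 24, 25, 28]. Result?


Compare heads, take smaller each step.
Merged: [3, 7, 12, 17, 17, 22, 24, 25, 26, 28]


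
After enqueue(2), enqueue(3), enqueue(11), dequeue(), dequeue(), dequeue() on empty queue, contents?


enqueue(2) -> [2]
enqueue(3) -> [2, 3]
enqueue(11) -> [2, 3, 11]
dequeue() returns 2 -> [3, 11]
dequeue() returns 3 -> [11]
dequeue() returns 11 -> []
Final queue (front to back): []


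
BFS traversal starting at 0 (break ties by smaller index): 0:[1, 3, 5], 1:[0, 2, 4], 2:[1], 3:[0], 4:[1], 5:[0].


BFS queue: start with [0]
Visit order: [0, 1, 3, 5, 2, 4]


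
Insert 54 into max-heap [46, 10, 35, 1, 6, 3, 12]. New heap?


Append 54: [46, 10, 35, 1, 6, 3, 12, 54]
Bubble up: swap idx 7(54) with idx 3(1); swap idx 3(54) with idx 1(10); swap idx 1(54) with idx 0(46)
Result: [54, 46, 35, 10, 6, 3, 12, 1]


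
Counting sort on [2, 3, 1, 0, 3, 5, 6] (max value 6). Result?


Count array: [1, 1, 1, 2, 0, 1, 1]
Reconstruct: [0, 1, 2, 3, 3, 5, 6]


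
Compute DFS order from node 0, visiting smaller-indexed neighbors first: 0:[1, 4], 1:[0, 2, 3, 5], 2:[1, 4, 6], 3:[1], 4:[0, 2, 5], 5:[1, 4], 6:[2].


DFS stack-based: start with [0]
Visit order: [0, 1, 2, 4, 5, 6, 3]


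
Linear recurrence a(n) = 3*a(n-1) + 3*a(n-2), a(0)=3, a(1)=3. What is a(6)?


Build bottom-up:
...a(4)=243, a(5)=918, a(6)=3*918+3*243=3483


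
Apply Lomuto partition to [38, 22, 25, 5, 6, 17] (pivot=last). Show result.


Elements <= 17 go left of pivot.
Result: [5, 6, 17, 38, 22, 25], pivot at index 2


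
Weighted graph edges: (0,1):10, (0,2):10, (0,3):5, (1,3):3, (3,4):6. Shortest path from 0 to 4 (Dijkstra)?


Dijkstra from 0:
Distances: {0: 0, 1: 8, 2: 10, 3: 5, 4: 11}
Shortest distance to 4 = 11, path = [0, 3, 4]


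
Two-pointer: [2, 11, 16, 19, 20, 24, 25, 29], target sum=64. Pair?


Two pointers: lo=0, hi=7
No pair sums to 64


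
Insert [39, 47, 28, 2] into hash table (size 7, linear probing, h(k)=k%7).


Insertions: 39->slot 4; 47->slot 5; 28->slot 0; 2->slot 2
Table: [28, None, 2, None, 39, 47, None]


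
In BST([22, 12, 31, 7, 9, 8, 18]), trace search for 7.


BST root = 22
Search for 7: compare at each node
Path: [22, 12, 7]


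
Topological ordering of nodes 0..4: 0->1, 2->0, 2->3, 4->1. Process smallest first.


Kahn's algorithm, process smallest node first
Order: [2, 0, 3, 4, 1]


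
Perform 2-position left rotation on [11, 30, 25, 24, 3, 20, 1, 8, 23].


Left rotate by 2: [25, 24, 3, 20, 1, 8, 23, 11, 30]


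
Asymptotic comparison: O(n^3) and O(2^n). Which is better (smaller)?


cubic grows slower than exponential
O(n^3) is asymptotically smaller; O(2^n) grows faster


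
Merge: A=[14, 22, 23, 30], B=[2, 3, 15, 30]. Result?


Compare heads, take smaller each step.
Merged: [2, 3, 14, 15, 22, 23, 30, 30]


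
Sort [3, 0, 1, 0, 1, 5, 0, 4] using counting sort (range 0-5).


Count array: [3, 2, 0, 1, 1, 1]
Reconstruct: [0, 0, 0, 1, 1, 3, 4, 5]


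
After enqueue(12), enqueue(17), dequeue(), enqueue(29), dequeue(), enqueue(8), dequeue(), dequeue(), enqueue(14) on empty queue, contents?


enqueue(12) -> [12]
enqueue(17) -> [12, 17]
dequeue() returns 12 -> [17]
enqueue(29) -> [17, 29]
dequeue() returns 17 -> [29]
enqueue(8) -> [29, 8]
dequeue() returns 29 -> [8]
dequeue() returns 8 -> []
enqueue(14) -> [14]
Final queue (front to back): [14]


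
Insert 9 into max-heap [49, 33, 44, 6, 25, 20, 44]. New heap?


Append 9: [49, 33, 44, 6, 25, 20, 44, 9]
Bubble up: swap idx 7(9) with idx 3(6)
Result: [49, 33, 44, 9, 25, 20, 44, 6]


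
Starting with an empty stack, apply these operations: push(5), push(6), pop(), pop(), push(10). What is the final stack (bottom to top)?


push(5) -> [5]
push(6) -> [5, 6]
pop() returns 6 -> [5]
pop() returns 5 -> []
push(10) -> [10]
Final stack (bottom to top): [10]


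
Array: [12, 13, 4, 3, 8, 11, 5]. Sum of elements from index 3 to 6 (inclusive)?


Prefix sums: [0, 12, 25, 29, 32, 40, 51, 56]
Sum[3..6] = prefix[7] - prefix[3] = 56 - 29 = 27


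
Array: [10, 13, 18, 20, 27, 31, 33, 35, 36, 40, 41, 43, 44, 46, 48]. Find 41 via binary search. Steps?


Search for 41:
[0,14] mid=7 arr[7]=35
[8,14] mid=11 arr[11]=43
[8,10] mid=9 arr[9]=40
[10,10] mid=10 arr[10]=41
Total: 4 comparisons


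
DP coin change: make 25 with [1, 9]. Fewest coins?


dp[0]=0; dp[i]=1+min(dp[i-c] for c in coins)
...dp[20]=4, dp[21]=5, dp[22]=6, dp[23]=7, dp[24]=8, dp[25]=9
Minimum coins for 25 = 9


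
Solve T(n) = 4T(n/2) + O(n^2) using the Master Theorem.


a=4, b=2, c=2. log_2(4)=2 = c=2. Case 2: O(n^c log n) = O(n^2 log n)
Complexity: O(n^2 log n)


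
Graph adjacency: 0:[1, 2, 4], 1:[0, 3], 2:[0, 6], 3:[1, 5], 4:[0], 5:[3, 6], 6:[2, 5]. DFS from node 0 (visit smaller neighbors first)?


DFS stack-based: start with [0]
Visit order: [0, 1, 3, 5, 6, 2, 4]


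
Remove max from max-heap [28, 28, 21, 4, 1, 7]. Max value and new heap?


Max = 28
Replace root with last, heapify down
Resulting heap: [28, 7, 21, 4, 1]


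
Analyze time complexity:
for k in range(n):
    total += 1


Per nesting level: O(n) = O(n)
Complexity: O(n)


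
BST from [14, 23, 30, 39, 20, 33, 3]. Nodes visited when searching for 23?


BST root = 14
Search for 23: compare at each node
Path: [14, 23]


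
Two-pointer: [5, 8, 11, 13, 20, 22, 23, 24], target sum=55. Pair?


Two pointers: lo=0, hi=7
No pair sums to 55


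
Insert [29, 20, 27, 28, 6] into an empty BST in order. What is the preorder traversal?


Root = 29; build tree by BST insertion.
Preorder traversal: [29, 20, 6, 27, 28]


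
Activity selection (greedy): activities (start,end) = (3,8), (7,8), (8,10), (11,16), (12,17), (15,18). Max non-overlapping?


Greedy: pick earliest-ending, then skip overlaps.
Selected (3 activities): [(3, 8), (8, 10), (11, 16)]


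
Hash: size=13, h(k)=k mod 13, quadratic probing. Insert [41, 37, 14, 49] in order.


Insertions: 41->slot 2; 37->slot 11; 14->slot 1; 49->slot 10
Table: [None, 14, 41, None, None, None, None, None, None, None, 49, 37, None]


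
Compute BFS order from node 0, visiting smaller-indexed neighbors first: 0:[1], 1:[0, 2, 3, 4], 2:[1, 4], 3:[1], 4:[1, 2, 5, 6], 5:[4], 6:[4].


BFS queue: start with [0]
Visit order: [0, 1, 2, 3, 4, 5, 6]


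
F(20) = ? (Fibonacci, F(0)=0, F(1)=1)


F(n)=F(n-1)+F(n-2)
...F(18)=2584, F(19)=4181, F(20)=6765


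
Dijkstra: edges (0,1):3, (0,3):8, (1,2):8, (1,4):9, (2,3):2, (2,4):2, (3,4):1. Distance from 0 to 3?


Dijkstra from 0:
Distances: {0: 0, 1: 3, 2: 10, 3: 8, 4: 9}
Shortest distance to 3 = 8, path = [0, 3]


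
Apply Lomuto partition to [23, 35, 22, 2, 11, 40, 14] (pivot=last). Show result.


Elements <= 14 go left of pivot.
Result: [2, 11, 14, 23, 35, 40, 22], pivot at index 2


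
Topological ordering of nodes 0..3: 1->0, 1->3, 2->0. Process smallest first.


Kahn's algorithm, process smallest node first
Order: [1, 2, 0, 3]


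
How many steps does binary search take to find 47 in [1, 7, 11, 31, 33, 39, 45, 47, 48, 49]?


Search for 47:
[0,9] mid=4 arr[4]=33
[5,9] mid=7 arr[7]=47
Total: 2 comparisons


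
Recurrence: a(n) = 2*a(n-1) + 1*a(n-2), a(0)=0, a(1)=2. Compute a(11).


Build bottom-up:
...a(9)=1970, a(10)=4756, a(11)=2*4756+1*1970=11482


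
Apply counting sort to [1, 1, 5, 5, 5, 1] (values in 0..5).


Count array: [0, 3, 0, 0, 0, 3]
Reconstruct: [1, 1, 1, 5, 5, 5]


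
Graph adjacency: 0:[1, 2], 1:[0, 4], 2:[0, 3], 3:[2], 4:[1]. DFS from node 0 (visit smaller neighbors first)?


DFS stack-based: start with [0]
Visit order: [0, 1, 4, 2, 3]


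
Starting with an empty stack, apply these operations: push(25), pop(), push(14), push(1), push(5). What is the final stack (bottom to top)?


push(25) -> [25]
pop() returns 25 -> []
push(14) -> [14]
push(1) -> [14, 1]
push(5) -> [14, 1, 5]
Final stack (bottom to top): [14, 1, 5]


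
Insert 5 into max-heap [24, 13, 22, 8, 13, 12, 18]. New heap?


Append 5: [24, 13, 22, 8, 13, 12, 18, 5]
Bubble up: no swaps needed
Result: [24, 13, 22, 8, 13, 12, 18, 5]


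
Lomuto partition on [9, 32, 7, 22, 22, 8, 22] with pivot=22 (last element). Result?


Elements <= 22 go left of pivot.
Result: [9, 7, 22, 22, 8, 22, 32], pivot at index 5


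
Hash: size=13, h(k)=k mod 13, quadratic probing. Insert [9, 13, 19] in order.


Insertions: 9->slot 9; 13->slot 0; 19->slot 6
Table: [13, None, None, None, None, None, 19, None, None, 9, None, None, None]


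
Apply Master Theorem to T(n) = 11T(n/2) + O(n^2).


a=11, b=2, c=2. log_2(11)=3.459 > c=2. Case 1: O(n^log_b(a)) = O(n^3.459)
Complexity: O(n^3.459)


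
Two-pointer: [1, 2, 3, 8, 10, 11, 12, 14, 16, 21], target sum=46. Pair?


Two pointers: lo=0, hi=9
No pair sums to 46


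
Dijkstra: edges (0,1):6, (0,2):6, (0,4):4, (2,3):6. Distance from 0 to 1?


Dijkstra from 0:
Distances: {0: 0, 1: 6, 2: 6, 3: 12, 4: 4}
Shortest distance to 1 = 6, path = [0, 1]


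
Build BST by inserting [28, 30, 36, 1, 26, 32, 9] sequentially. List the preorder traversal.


Root = 28; build tree by BST insertion.
Preorder traversal: [28, 1, 26, 9, 30, 36, 32]


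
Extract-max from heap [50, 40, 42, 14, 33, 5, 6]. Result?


Max = 50
Replace root with last, heapify down
Resulting heap: [42, 40, 6, 14, 33, 5]


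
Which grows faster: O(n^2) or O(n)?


linear grows slower than quadratic
O(n) is asymptotically smaller; O(n^2) grows faster


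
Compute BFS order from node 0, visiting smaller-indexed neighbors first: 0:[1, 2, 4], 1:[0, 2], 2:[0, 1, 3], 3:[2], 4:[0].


BFS queue: start with [0]
Visit order: [0, 1, 2, 4, 3]


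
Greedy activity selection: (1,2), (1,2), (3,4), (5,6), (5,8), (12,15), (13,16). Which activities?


Greedy: pick earliest-ending, then skip overlaps.
Selected (4 activities): [(1, 2), (3, 4), (5, 6), (12, 15)]


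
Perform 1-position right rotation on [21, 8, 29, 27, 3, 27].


Right rotate by 1: [27, 21, 8, 29, 27, 3]


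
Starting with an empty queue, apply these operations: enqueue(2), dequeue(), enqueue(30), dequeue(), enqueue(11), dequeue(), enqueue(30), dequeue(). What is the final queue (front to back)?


enqueue(2) -> [2]
dequeue() returns 2 -> []
enqueue(30) -> [30]
dequeue() returns 30 -> []
enqueue(11) -> [11]
dequeue() returns 11 -> []
enqueue(30) -> [30]
dequeue() returns 30 -> []
Final queue (front to back): []


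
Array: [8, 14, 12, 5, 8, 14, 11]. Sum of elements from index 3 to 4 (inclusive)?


Prefix sums: [0, 8, 22, 34, 39, 47, 61, 72]
Sum[3..4] = prefix[5] - prefix[3] = 47 - 34 = 13


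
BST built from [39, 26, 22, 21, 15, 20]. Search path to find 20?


BST root = 39
Search for 20: compare at each node
Path: [39, 26, 22, 21, 15, 20]


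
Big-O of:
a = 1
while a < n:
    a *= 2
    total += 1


Per nesting level: O(log n) = O(log n)
Complexity: O(log n)


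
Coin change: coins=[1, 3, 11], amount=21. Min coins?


dp[0]=0; dp[i]=1+min(dp[i-c] for c in coins)
...dp[16]=4, dp[17]=3, dp[18]=4, dp[19]=5, dp[20]=4, dp[21]=5
Minimum coins for 21 = 5


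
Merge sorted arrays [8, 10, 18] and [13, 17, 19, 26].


Compare heads, take smaller each step.
Merged: [8, 10, 13, 17, 18, 19, 26]


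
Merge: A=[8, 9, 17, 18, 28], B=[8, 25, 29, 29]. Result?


Compare heads, take smaller each step.
Merged: [8, 8, 9, 17, 18, 25, 28, 29, 29]


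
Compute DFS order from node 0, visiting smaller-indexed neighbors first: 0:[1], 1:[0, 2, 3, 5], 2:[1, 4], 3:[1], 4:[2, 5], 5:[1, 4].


DFS stack-based: start with [0]
Visit order: [0, 1, 2, 4, 5, 3]


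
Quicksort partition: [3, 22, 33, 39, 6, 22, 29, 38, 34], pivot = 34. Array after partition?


Elements <= 34 go left of pivot.
Result: [3, 22, 33, 6, 22, 29, 34, 38, 39], pivot at index 6


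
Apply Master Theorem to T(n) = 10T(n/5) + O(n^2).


a=10, b=5, c=2. log_5(10)=1.431 < c=2. Case 3: O(n^c) = O(n^2)
Complexity: O(n^2)


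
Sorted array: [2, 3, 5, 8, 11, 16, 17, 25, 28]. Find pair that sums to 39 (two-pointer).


Two pointers: lo=0, hi=8
Found pair: (11, 28) summing to 39


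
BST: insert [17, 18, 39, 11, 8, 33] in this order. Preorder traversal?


Root = 17; build tree by BST insertion.
Preorder traversal: [17, 11, 8, 18, 39, 33]


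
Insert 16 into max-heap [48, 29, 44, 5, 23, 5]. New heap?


Append 16: [48, 29, 44, 5, 23, 5, 16]
Bubble up: no swaps needed
Result: [48, 29, 44, 5, 23, 5, 16]


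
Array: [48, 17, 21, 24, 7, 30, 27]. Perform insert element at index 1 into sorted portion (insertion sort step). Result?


After one pass: [17, 48, 21, 24, 7, 30, 27]


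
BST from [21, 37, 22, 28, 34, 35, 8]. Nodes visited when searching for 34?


BST root = 21
Search for 34: compare at each node
Path: [21, 37, 22, 28, 34]


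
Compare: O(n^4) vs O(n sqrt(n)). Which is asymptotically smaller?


n^1.5 grows slower than quartic
O(n sqrt(n)) is asymptotically smaller; O(n^4) grows faster


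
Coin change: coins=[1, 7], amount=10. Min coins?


dp[0]=0; dp[i]=1+min(dp[i-c] for c in coins)
...dp[5]=5, dp[6]=6, dp[7]=1, dp[8]=2, dp[9]=3, dp[10]=4
Minimum coins for 10 = 4


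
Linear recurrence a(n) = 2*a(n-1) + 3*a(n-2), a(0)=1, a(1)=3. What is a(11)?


Build bottom-up:
...a(9)=19683, a(10)=59049, a(11)=2*59049+3*19683=177147


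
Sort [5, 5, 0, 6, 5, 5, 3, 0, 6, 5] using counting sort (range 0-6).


Count array: [2, 0, 0, 1, 0, 5, 2]
Reconstruct: [0, 0, 3, 5, 5, 5, 5, 5, 6, 6]


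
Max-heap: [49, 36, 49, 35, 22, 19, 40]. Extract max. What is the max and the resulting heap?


Max = 49
Replace root with last, heapify down
Resulting heap: [49, 36, 40, 35, 22, 19]


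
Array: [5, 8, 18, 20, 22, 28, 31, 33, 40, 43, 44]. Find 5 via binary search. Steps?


Search for 5:
[0,10] mid=5 arr[5]=28
[0,4] mid=2 arr[2]=18
[0,1] mid=0 arr[0]=5
Total: 3 comparisons


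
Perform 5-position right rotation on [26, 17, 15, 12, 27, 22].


Right rotate by 5: [17, 15, 12, 27, 22, 26]


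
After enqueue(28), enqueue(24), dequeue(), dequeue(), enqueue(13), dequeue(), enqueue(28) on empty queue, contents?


enqueue(28) -> [28]
enqueue(24) -> [28, 24]
dequeue() returns 28 -> [24]
dequeue() returns 24 -> []
enqueue(13) -> [13]
dequeue() returns 13 -> []
enqueue(28) -> [28]
Final queue (front to back): [28]


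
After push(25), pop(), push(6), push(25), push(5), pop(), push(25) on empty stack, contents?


push(25) -> [25]
pop() returns 25 -> []
push(6) -> [6]
push(25) -> [6, 25]
push(5) -> [6, 25, 5]
pop() returns 5 -> [6, 25]
push(25) -> [6, 25, 25]
Final stack (bottom to top): [6, 25, 25]


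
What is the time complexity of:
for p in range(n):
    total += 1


Per nesting level: O(n) = O(n)
Complexity: O(n)


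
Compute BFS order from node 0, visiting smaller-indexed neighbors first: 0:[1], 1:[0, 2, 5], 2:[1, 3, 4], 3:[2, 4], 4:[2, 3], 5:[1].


BFS queue: start with [0]
Visit order: [0, 1, 2, 5, 3, 4]


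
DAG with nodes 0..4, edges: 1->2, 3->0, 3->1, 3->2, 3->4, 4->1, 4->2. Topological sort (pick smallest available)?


Kahn's algorithm, process smallest node first
Order: [3, 0, 4, 1, 2]


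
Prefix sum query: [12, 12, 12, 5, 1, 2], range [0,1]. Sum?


Prefix sums: [0, 12, 24, 36, 41, 42, 44]
Sum[0..1] = prefix[2] - prefix[0] = 24 - 0 = 24


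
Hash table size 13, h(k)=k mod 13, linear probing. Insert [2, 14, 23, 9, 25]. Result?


Insertions: 2->slot 2; 14->slot 1; 23->slot 10; 9->slot 9; 25->slot 12
Table: [None, 14, 2, None, None, None, None, None, None, 9, 23, None, 25]


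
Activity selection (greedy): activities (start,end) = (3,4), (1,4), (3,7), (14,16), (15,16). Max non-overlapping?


Greedy: pick earliest-ending, then skip overlaps.
Selected (2 activities): [(3, 4), (14, 16)]


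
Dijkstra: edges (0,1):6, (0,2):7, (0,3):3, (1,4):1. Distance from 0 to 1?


Dijkstra from 0:
Distances: {0: 0, 1: 6, 2: 7, 3: 3, 4: 7}
Shortest distance to 1 = 6, path = [0, 1]


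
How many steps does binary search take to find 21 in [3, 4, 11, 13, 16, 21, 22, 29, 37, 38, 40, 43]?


Search for 21:
[0,11] mid=5 arr[5]=21
Total: 1 comparisons


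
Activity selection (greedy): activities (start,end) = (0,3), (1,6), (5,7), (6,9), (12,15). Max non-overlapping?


Greedy: pick earliest-ending, then skip overlaps.
Selected (3 activities): [(0, 3), (5, 7), (12, 15)]


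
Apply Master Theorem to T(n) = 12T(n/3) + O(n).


a=12, b=3, c=1. log_3(12)=2.262 > c=1. Case 1: O(n^log_b(a)) = O(n^2.262)
Complexity: O(n^2.262)


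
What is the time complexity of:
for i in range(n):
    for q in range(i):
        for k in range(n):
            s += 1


Per nesting level: O(n) * O(n) [triangular over i] * O(n) = O(n^3)
Complexity: O(n^3)


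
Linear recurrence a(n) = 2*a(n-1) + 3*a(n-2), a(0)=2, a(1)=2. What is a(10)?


Build bottom-up:
...a(8)=6562, a(9)=19682, a(10)=2*19682+3*6562=59050


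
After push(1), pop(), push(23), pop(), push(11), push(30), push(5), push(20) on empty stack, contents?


push(1) -> [1]
pop() returns 1 -> []
push(23) -> [23]
pop() returns 23 -> []
push(11) -> [11]
push(30) -> [11, 30]
push(5) -> [11, 30, 5]
push(20) -> [11, 30, 5, 20]
Final stack (bottom to top): [11, 30, 5, 20]


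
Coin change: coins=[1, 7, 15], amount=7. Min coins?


dp[0]=0; dp[i]=1+min(dp[i-c] for c in coins)
...dp[2]=2, dp[3]=3, dp[4]=4, dp[5]=5, dp[6]=6, dp[7]=1
Minimum coins for 7 = 1


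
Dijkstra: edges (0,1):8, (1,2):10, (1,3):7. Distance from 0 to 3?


Dijkstra from 0:
Distances: {0: 0, 1: 8, 2: 18, 3: 15}
Shortest distance to 3 = 15, path = [0, 1, 3]


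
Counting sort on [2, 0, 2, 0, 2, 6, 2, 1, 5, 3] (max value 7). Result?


Count array: [2, 1, 4, 1, 0, 1, 1, 0]
Reconstruct: [0, 0, 1, 2, 2, 2, 2, 3, 5, 6]


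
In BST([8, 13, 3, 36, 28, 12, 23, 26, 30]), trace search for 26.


BST root = 8
Search for 26: compare at each node
Path: [8, 13, 36, 28, 23, 26]


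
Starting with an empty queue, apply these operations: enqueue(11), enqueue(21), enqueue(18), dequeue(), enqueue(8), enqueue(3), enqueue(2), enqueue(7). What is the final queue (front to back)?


enqueue(11) -> [11]
enqueue(21) -> [11, 21]
enqueue(18) -> [11, 21, 18]
dequeue() returns 11 -> [21, 18]
enqueue(8) -> [21, 18, 8]
enqueue(3) -> [21, 18, 8, 3]
enqueue(2) -> [21, 18, 8, 3, 2]
enqueue(7) -> [21, 18, 8, 3, 2, 7]
Final queue (front to back): [21, 18, 8, 3, 2, 7]


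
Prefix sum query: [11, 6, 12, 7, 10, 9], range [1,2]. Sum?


Prefix sums: [0, 11, 17, 29, 36, 46, 55]
Sum[1..2] = prefix[3] - prefix[1] = 29 - 11 = 18


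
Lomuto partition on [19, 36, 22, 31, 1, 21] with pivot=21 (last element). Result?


Elements <= 21 go left of pivot.
Result: [19, 1, 21, 31, 36, 22], pivot at index 2


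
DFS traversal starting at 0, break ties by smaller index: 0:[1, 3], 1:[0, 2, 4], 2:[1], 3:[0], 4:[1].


DFS stack-based: start with [0]
Visit order: [0, 1, 2, 4, 3]


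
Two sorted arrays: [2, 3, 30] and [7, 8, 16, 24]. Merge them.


Compare heads, take smaller each step.
Merged: [2, 3, 7, 8, 16, 24, 30]


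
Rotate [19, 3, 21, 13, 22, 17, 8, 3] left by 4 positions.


Left rotate by 4: [22, 17, 8, 3, 19, 3, 21, 13]


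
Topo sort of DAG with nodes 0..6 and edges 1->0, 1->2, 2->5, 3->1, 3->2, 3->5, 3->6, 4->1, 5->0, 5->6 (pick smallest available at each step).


Kahn's algorithm, process smallest node first
Order: [3, 4, 1, 2, 5, 0, 6]


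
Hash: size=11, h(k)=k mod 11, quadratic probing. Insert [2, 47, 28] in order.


Insertions: 2->slot 2; 47->slot 3; 28->slot 6
Table: [None, None, 2, 47, None, None, 28, None, None, None, None]


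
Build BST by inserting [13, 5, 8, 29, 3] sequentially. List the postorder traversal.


Root = 13; build tree by BST insertion.
Postorder traversal: [3, 8, 5, 29, 13]


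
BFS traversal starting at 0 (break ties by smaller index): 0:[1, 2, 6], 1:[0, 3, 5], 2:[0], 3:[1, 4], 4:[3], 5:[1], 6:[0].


BFS queue: start with [0]
Visit order: [0, 1, 2, 6, 3, 5, 4]


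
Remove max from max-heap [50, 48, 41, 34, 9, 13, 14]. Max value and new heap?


Max = 50
Replace root with last, heapify down
Resulting heap: [48, 34, 41, 14, 9, 13]


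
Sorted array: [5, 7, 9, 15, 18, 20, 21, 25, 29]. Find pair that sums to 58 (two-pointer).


Two pointers: lo=0, hi=8
No pair sums to 58


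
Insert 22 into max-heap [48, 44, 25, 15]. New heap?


Append 22: [48, 44, 25, 15, 22]
Bubble up: no swaps needed
Result: [48, 44, 25, 15, 22]


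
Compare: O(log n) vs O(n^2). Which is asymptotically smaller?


logarithmic grows slower than quadratic
O(log n) is asymptotically smaller; O(n^2) grows faster


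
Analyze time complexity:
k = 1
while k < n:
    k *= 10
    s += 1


Per nesting level: O(log n) = O(log n)
Complexity: O(log n)


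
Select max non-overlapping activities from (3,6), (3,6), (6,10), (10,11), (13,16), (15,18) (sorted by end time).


Greedy: pick earliest-ending, then skip overlaps.
Selected (4 activities): [(3, 6), (6, 10), (10, 11), (13, 16)]


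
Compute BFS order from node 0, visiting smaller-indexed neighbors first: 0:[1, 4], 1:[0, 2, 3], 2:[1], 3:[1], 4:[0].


BFS queue: start with [0]
Visit order: [0, 1, 4, 2, 3]


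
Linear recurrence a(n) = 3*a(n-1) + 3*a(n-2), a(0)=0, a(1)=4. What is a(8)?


Build bottom-up:
...a(6)=2592, a(7)=9828, a(8)=3*9828+3*2592=37260


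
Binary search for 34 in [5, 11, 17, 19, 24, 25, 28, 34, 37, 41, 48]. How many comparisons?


Search for 34:
[0,10] mid=5 arr[5]=25
[6,10] mid=8 arr[8]=37
[6,7] mid=6 arr[6]=28
[7,7] mid=7 arr[7]=34
Total: 4 comparisons


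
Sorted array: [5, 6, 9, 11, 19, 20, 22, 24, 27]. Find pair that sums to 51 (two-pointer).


Two pointers: lo=0, hi=8
Found pair: (24, 27) summing to 51


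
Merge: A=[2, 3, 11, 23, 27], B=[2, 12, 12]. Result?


Compare heads, take smaller each step.
Merged: [2, 2, 3, 11, 12, 12, 23, 27]


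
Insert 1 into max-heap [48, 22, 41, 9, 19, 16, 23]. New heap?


Append 1: [48, 22, 41, 9, 19, 16, 23, 1]
Bubble up: no swaps needed
Result: [48, 22, 41, 9, 19, 16, 23, 1]


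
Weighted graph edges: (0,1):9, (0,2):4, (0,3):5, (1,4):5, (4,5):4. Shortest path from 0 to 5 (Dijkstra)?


Dijkstra from 0:
Distances: {0: 0, 1: 9, 2: 4, 3: 5, 4: 14, 5: 18}
Shortest distance to 5 = 18, path = [0, 1, 4, 5]


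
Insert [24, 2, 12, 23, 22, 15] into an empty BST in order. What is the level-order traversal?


Root = 24; build tree by BST insertion.
Level-Order traversal: [24, 2, 12, 23, 22, 15]


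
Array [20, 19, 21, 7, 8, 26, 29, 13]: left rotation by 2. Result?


Left rotate by 2: [21, 7, 8, 26, 29, 13, 20, 19]


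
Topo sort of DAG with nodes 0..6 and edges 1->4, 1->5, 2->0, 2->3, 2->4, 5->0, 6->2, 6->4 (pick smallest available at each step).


Kahn's algorithm, process smallest node first
Order: [1, 5, 6, 2, 0, 3, 4]


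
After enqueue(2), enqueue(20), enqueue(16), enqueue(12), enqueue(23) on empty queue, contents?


enqueue(2) -> [2]
enqueue(20) -> [2, 20]
enqueue(16) -> [2, 20, 16]
enqueue(12) -> [2, 20, 16, 12]
enqueue(23) -> [2, 20, 16, 12, 23]
Final queue (front to back): [2, 20, 16, 12, 23]


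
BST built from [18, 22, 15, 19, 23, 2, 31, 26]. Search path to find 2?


BST root = 18
Search for 2: compare at each node
Path: [18, 15, 2]


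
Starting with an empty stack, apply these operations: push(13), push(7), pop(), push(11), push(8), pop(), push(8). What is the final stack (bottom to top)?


push(13) -> [13]
push(7) -> [13, 7]
pop() returns 7 -> [13]
push(11) -> [13, 11]
push(8) -> [13, 11, 8]
pop() returns 8 -> [13, 11]
push(8) -> [13, 11, 8]
Final stack (bottom to top): [13, 11, 8]


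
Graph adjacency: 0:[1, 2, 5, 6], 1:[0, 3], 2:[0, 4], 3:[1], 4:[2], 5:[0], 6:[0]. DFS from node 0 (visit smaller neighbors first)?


DFS stack-based: start with [0]
Visit order: [0, 1, 3, 2, 4, 5, 6]


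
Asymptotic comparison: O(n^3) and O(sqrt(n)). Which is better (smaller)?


sublinear grows slower than cubic
O(sqrt(n)) is asymptotically smaller; O(n^3) grows faster


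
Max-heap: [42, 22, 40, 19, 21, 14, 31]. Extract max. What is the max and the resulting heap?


Max = 42
Replace root with last, heapify down
Resulting heap: [40, 22, 31, 19, 21, 14]


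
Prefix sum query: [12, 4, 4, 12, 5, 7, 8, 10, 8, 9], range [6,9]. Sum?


Prefix sums: [0, 12, 16, 20, 32, 37, 44, 52, 62, 70, 79]
Sum[6..9] = prefix[10] - prefix[6] = 79 - 44 = 35


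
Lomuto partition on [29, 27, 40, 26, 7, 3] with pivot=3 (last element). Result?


Elements <= 3 go left of pivot.
Result: [3, 27, 40, 26, 7, 29], pivot at index 0


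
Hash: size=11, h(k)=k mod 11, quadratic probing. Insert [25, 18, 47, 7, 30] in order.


Insertions: 25->slot 3; 18->slot 7; 47->slot 4; 7->slot 8; 30->slot 9
Table: [None, None, None, 25, 47, None, None, 18, 7, 30, None]


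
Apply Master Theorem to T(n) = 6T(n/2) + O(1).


a=6, b=2, c=0. log_2(6)=2.585 > c=0. Case 1: O(n^log_b(a)) = O(n^2.585)
Complexity: O(n^2.585)


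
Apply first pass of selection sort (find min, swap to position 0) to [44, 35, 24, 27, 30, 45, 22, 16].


After one pass: [16, 35, 24, 27, 30, 45, 22, 44]


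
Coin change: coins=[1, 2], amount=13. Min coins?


dp[0]=0; dp[i]=1+min(dp[i-c] for c in coins)
...dp[8]=4, dp[9]=5, dp[10]=5, dp[11]=6, dp[12]=6, dp[13]=7
Minimum coins for 13 = 7


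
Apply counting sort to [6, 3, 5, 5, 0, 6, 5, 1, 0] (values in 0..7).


Count array: [2, 1, 0, 1, 0, 3, 2, 0]
Reconstruct: [0, 0, 1, 3, 5, 5, 5, 6, 6]


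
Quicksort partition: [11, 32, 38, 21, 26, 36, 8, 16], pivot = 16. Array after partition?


Elements <= 16 go left of pivot.
Result: [11, 8, 16, 21, 26, 36, 32, 38], pivot at index 2


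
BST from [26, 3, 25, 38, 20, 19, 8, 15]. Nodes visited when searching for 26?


BST root = 26
Search for 26: compare at each node
Path: [26]


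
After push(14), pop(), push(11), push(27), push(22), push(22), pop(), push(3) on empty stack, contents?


push(14) -> [14]
pop() returns 14 -> []
push(11) -> [11]
push(27) -> [11, 27]
push(22) -> [11, 27, 22]
push(22) -> [11, 27, 22, 22]
pop() returns 22 -> [11, 27, 22]
push(3) -> [11, 27, 22, 3]
Final stack (bottom to top): [11, 27, 22, 3]


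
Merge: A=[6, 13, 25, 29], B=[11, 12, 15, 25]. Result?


Compare heads, take smaller each step.
Merged: [6, 11, 12, 13, 15, 25, 25, 29]


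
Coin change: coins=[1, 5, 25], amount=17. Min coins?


dp[0]=0; dp[i]=1+min(dp[i-c] for c in coins)
...dp[12]=4, dp[13]=5, dp[14]=6, dp[15]=3, dp[16]=4, dp[17]=5
Minimum coins for 17 = 5


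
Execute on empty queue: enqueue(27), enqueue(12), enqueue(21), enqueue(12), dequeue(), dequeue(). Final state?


enqueue(27) -> [27]
enqueue(12) -> [27, 12]
enqueue(21) -> [27, 12, 21]
enqueue(12) -> [27, 12, 21, 12]
dequeue() returns 27 -> [12, 21, 12]
dequeue() returns 12 -> [21, 12]
Final queue (front to back): [21, 12]


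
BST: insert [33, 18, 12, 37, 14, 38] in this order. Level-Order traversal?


Root = 33; build tree by BST insertion.
Level-Order traversal: [33, 18, 37, 12, 38, 14]


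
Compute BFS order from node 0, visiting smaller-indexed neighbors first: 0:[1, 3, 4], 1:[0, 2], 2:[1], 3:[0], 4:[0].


BFS queue: start with [0]
Visit order: [0, 1, 3, 4, 2]


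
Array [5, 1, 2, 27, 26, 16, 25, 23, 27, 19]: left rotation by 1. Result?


Left rotate by 1: [1, 2, 27, 26, 16, 25, 23, 27, 19, 5]


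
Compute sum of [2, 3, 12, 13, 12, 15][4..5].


Prefix sums: [0, 2, 5, 17, 30, 42, 57]
Sum[4..5] = prefix[6] - prefix[4] = 57 - 30 = 27


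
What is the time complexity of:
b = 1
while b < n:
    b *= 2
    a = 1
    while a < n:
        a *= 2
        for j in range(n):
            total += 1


Per nesting level: O(log n) * O(log n) * O(n) = O(n (log n)^2)
Complexity: O(n (log n)^2)


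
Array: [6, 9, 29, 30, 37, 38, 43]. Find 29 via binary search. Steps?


Search for 29:
[0,6] mid=3 arr[3]=30
[0,2] mid=1 arr[1]=9
[2,2] mid=2 arr[2]=29
Total: 3 comparisons


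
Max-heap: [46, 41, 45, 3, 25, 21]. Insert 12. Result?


Append 12: [46, 41, 45, 3, 25, 21, 12]
Bubble up: no swaps needed
Result: [46, 41, 45, 3, 25, 21, 12]


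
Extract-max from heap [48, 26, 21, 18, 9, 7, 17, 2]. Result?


Max = 48
Replace root with last, heapify down
Resulting heap: [26, 18, 21, 2, 9, 7, 17]


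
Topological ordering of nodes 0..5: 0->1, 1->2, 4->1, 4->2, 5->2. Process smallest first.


Kahn's algorithm, process smallest node first
Order: [0, 3, 4, 1, 5, 2]


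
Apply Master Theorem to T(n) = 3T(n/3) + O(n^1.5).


a=3, b=3, c=1.5. log_3(3)=1 < c=1.5. Case 3: O(n^c) = O(n^1.500)
Complexity: O(n^1.500)


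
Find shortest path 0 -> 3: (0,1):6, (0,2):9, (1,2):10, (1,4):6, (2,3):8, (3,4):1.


Dijkstra from 0:
Distances: {0: 0, 1: 6, 2: 9, 3: 13, 4: 12}
Shortest distance to 3 = 13, path = [0, 1, 4, 3]


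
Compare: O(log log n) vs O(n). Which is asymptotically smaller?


double-logarithmic grows slower than linear
O(log log n) is asymptotically smaller; O(n) grows faster


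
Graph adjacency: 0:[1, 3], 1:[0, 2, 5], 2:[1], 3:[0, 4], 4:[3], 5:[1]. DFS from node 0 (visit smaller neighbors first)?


DFS stack-based: start with [0]
Visit order: [0, 1, 2, 5, 3, 4]


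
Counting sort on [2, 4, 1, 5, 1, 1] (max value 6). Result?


Count array: [0, 3, 1, 0, 1, 1, 0]
Reconstruct: [1, 1, 1, 2, 4, 5]


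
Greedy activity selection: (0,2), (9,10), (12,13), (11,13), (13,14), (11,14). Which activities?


Greedy: pick earliest-ending, then skip overlaps.
Selected (4 activities): [(0, 2), (9, 10), (12, 13), (13, 14)]


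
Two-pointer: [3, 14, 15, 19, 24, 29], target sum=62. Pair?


Two pointers: lo=0, hi=5
No pair sums to 62


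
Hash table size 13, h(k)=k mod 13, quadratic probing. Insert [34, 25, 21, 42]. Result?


Insertions: 34->slot 8; 25->slot 12; 21->slot 9; 42->slot 3
Table: [None, None, None, 42, None, None, None, None, 34, 21, None, None, 25]


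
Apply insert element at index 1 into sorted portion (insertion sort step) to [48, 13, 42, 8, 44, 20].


After one pass: [13, 48, 42, 8, 44, 20]


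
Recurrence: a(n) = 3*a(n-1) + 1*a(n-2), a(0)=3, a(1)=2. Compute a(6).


Build bottom-up:
...a(4)=96, a(5)=317, a(6)=3*317+1*96=1047


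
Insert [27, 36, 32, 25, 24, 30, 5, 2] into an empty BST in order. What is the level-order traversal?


Root = 27; build tree by BST insertion.
Level-Order traversal: [27, 25, 36, 24, 32, 5, 30, 2]


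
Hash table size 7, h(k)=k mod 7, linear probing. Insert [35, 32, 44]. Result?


Insertions: 35->slot 0; 32->slot 4; 44->slot 2
Table: [35, None, 44, None, 32, None, None]


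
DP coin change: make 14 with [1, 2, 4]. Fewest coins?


dp[0]=0; dp[i]=1+min(dp[i-c] for c in coins)
...dp[9]=3, dp[10]=3, dp[11]=4, dp[12]=3, dp[13]=4, dp[14]=4
Minimum coins for 14 = 4


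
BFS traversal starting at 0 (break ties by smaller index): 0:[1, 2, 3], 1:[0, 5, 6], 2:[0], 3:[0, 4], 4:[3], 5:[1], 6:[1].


BFS queue: start with [0]
Visit order: [0, 1, 2, 3, 5, 6, 4]


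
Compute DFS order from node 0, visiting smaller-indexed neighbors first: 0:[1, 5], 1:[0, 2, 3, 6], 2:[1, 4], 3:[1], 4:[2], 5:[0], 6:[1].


DFS stack-based: start with [0]
Visit order: [0, 1, 2, 4, 3, 6, 5]


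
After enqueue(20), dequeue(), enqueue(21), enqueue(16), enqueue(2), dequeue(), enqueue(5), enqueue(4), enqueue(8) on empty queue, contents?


enqueue(20) -> [20]
dequeue() returns 20 -> []
enqueue(21) -> [21]
enqueue(16) -> [21, 16]
enqueue(2) -> [21, 16, 2]
dequeue() returns 21 -> [16, 2]
enqueue(5) -> [16, 2, 5]
enqueue(4) -> [16, 2, 5, 4]
enqueue(8) -> [16, 2, 5, 4, 8]
Final queue (front to back): [16, 2, 5, 4, 8]


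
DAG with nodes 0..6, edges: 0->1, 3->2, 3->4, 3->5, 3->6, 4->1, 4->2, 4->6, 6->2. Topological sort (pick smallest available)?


Kahn's algorithm, process smallest node first
Order: [0, 3, 4, 1, 5, 6, 2]


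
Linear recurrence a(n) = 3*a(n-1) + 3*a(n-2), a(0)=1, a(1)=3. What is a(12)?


Build bottom-up:
...a(10)=507627, a(11)=1924560, a(12)=3*1924560+3*507627=7296561


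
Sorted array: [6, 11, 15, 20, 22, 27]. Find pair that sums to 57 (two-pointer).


Two pointers: lo=0, hi=5
No pair sums to 57


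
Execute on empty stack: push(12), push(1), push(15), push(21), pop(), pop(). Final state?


push(12) -> [12]
push(1) -> [12, 1]
push(15) -> [12, 1, 15]
push(21) -> [12, 1, 15, 21]
pop() returns 21 -> [12, 1, 15]
pop() returns 15 -> [12, 1]
Final stack (bottom to top): [12, 1]


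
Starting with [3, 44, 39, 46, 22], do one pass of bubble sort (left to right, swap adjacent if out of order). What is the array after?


After one pass: [3, 39, 44, 22, 46]


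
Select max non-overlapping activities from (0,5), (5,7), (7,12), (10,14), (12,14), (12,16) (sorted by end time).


Greedy: pick earliest-ending, then skip overlaps.
Selected (4 activities): [(0, 5), (5, 7), (7, 12), (12, 14)]


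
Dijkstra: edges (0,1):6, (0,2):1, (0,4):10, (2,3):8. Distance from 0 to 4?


Dijkstra from 0:
Distances: {0: 0, 1: 6, 2: 1, 3: 9, 4: 10}
Shortest distance to 4 = 10, path = [0, 4]


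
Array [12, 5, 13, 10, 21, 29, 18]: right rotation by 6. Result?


Right rotate by 6: [5, 13, 10, 21, 29, 18, 12]


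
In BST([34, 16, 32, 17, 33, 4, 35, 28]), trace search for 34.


BST root = 34
Search for 34: compare at each node
Path: [34]


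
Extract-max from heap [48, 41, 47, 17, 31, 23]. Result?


Max = 48
Replace root with last, heapify down
Resulting heap: [47, 41, 23, 17, 31]


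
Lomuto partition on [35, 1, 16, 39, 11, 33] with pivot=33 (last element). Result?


Elements <= 33 go left of pivot.
Result: [1, 16, 11, 33, 35, 39], pivot at index 3


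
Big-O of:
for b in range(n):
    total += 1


Per nesting level: O(n) = O(n)
Complexity: O(n)


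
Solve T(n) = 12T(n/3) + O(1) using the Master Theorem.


a=12, b=3, c=0. log_3(12)=2.262 > c=0. Case 1: O(n^log_b(a)) = O(n^2.262)
Complexity: O(n^2.262)


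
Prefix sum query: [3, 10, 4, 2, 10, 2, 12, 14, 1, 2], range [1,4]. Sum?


Prefix sums: [0, 3, 13, 17, 19, 29, 31, 43, 57, 58, 60]
Sum[1..4] = prefix[5] - prefix[1] = 29 - 3 = 26


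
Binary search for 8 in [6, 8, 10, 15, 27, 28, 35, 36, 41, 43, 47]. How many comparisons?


Search for 8:
[0,10] mid=5 arr[5]=28
[0,4] mid=2 arr[2]=10
[0,1] mid=0 arr[0]=6
[1,1] mid=1 arr[1]=8
Total: 4 comparisons


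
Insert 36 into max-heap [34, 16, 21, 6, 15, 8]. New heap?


Append 36: [34, 16, 21, 6, 15, 8, 36]
Bubble up: swap idx 6(36) with idx 2(21); swap idx 2(36) with idx 0(34)
Result: [36, 16, 34, 6, 15, 8, 21]


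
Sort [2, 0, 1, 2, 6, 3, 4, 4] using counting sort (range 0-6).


Count array: [1, 1, 2, 1, 2, 0, 1]
Reconstruct: [0, 1, 2, 2, 3, 4, 4, 6]


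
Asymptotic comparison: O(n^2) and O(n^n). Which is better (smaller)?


quadratic grows slower than n^n
O(n^2) is asymptotically smaller; O(n^n) grows faster


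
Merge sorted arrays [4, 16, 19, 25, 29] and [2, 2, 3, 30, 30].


Compare heads, take smaller each step.
Merged: [2, 2, 3, 4, 16, 19, 25, 29, 30, 30]


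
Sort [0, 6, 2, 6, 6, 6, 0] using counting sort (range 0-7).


Count array: [2, 0, 1, 0, 0, 0, 4, 0]
Reconstruct: [0, 0, 2, 6, 6, 6, 6]


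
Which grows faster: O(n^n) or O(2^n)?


exponential grows slower than n^n
O(2^n) is asymptotically smaller; O(n^n) grows faster


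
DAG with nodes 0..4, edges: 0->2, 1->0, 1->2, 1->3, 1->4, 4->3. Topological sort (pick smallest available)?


Kahn's algorithm, process smallest node first
Order: [1, 0, 2, 4, 3]


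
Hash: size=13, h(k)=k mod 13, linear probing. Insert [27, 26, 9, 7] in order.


Insertions: 27->slot 1; 26->slot 0; 9->slot 9; 7->slot 7
Table: [26, 27, None, None, None, None, None, 7, None, 9, None, None, None]


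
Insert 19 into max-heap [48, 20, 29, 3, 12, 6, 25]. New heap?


Append 19: [48, 20, 29, 3, 12, 6, 25, 19]
Bubble up: swap idx 7(19) with idx 3(3)
Result: [48, 20, 29, 19, 12, 6, 25, 3]


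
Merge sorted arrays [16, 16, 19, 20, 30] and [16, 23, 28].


Compare heads, take smaller each step.
Merged: [16, 16, 16, 19, 20, 23, 28, 30]


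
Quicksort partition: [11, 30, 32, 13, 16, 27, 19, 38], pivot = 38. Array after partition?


Elements <= 38 go left of pivot.
Result: [11, 30, 32, 13, 16, 27, 19, 38], pivot at index 7


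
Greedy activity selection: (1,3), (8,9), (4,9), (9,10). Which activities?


Greedy: pick earliest-ending, then skip overlaps.
Selected (3 activities): [(1, 3), (8, 9), (9, 10)]


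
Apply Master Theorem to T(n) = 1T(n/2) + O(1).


a=1, b=2, c=0. log_2(1)=0 = c=0. Case 2: O(n^c log n) = O(log n)
Complexity: O(log n)


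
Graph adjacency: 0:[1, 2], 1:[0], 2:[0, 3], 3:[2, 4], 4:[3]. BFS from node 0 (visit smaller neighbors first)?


BFS queue: start with [0]
Visit order: [0, 1, 2, 3, 4]


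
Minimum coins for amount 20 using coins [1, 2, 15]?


dp[0]=0; dp[i]=1+min(dp[i-c] for c in coins)
...dp[15]=1, dp[16]=2, dp[17]=2, dp[18]=3, dp[19]=3, dp[20]=4
Minimum coins for 20 = 4


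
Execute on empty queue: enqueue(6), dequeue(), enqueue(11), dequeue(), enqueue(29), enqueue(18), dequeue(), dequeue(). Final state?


enqueue(6) -> [6]
dequeue() returns 6 -> []
enqueue(11) -> [11]
dequeue() returns 11 -> []
enqueue(29) -> [29]
enqueue(18) -> [29, 18]
dequeue() returns 29 -> [18]
dequeue() returns 18 -> []
Final queue (front to back): []
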